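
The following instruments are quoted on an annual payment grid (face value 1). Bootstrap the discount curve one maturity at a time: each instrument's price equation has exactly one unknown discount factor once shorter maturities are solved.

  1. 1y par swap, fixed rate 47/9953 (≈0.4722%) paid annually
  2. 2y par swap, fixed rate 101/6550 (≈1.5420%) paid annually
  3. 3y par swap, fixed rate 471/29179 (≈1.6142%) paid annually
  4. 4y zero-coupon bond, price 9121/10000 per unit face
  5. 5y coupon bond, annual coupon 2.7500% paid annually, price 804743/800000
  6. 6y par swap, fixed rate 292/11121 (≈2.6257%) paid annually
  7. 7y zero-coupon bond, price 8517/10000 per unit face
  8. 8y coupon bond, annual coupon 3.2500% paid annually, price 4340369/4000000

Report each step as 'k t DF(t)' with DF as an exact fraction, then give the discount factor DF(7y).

step 1 [1y] swap r/1=47/9953: DF=(1 − 47/9953·(0))/(1+47/9953) = 9953/10000 ≈ 0.995300
step 2 [2y] swap r/1=101/6550: DF=(1 − 101/6550·(0.995300))/(1+101/6550) = 9697/10000 ≈ 0.969700
step 3 [3y] swap r/1=471/29179: DF=(1 − 471/29179·(0.995300+0.969700))/(1+471/29179) = 9529/10000 ≈ 0.952900
step 4 [4y] zero: DF = P = 9121/10000 ≈ 0.912100
step 5 [5y] bond c/1=11/400: DF=(804743/800000 − 11/400·(0.995300+0.969700+0.952900+0.912100))/(1+11/400) = 1753/2000 ≈ 0.876500
step 6 [6y] swap r/1=292/11121: DF=(1 − 292/11121·(0.995300+0.969700+0.952900+0.912100+0.876500))/(1+292/11121) = 427/500 ≈ 0.854000
step 7 [7y] zero: DF = P = 8517/10000 ≈ 0.851700
step 8 [8y] bond c/1=13/400: DF=(4340369/4000000 − 13/400·(0.995300+0.969700+0.952900+0.912100+0.876500+0.854000+0.851700))/(1+13/400) = 8491/10000 ≈ 0.849100

1 1 9953/10000
2 2 9697/10000
3 3 9529/10000
4 4 9121/10000
5 5 1753/2000
6 6 427/500
7 7 8517/10000
8 8 8491/10000
DF(7y) = 8517/10000 ≈ 0.851700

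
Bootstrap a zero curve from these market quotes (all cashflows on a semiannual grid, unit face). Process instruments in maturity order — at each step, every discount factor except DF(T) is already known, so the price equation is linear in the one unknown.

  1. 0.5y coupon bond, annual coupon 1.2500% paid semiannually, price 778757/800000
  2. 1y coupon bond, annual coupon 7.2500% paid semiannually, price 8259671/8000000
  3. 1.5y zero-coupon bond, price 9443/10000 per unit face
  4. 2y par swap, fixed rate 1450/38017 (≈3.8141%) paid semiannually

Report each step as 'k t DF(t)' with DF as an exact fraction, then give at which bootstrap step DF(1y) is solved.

1 1/2 4837/5000
2 1 77/80
3 3/2 9443/10000
4 2 371/400
DF(1y) is solved at step 2

step 1 [0.5y] bond c/2=1/160: DF=(778757/800000 − 1/160·(0))/(1+1/160) = 4837/5000 ≈ 0.967400
step 2 [1y] bond c/2=29/800: DF=(8259671/8000000 − 29/800·(0.967400))/(1+29/800) = 77/80 ≈ 0.962500
step 3 [1.5y] zero: DF = P = 9443/10000 ≈ 0.944300
step 4 [2y] swap r/2=725/38017: DF=(1 − 725/38017·(0.967400+0.962500+0.944300))/(1+725/38017) = 371/400 ≈ 0.927500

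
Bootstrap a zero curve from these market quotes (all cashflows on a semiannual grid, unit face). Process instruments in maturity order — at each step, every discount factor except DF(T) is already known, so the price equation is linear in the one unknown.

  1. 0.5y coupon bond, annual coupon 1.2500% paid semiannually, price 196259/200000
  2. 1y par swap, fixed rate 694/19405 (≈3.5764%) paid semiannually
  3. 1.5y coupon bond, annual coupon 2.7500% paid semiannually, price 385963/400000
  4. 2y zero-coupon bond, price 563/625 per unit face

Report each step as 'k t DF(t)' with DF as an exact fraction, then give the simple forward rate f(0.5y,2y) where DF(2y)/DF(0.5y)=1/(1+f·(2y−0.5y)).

step 1 [0.5y] bond c/2=1/160: DF=(196259/200000 − 1/160·(0))/(1+1/160) = 1219/1250 ≈ 0.975200
step 2 [1y] swap r/2=347/19405: DF=(1 − 347/19405·(0.975200))/(1+347/19405) = 9653/10000 ≈ 0.965300
step 3 [1.5y] bond c/2=11/800: DF=(385963/400000 − 11/800·(0.975200+0.965300))/(1+11/800) = 1851/2000 ≈ 0.925500
step 4 [2y] zero: DF = P = 563/625 ≈ 0.900800

1 1/2 1219/1250
2 1 9653/10000
3 3/2 1851/2000
4 2 563/625
f(0.5y,2y) = ((1219/1250)/(563/625) − 1)/(3/2) = 31/563 ≈ 5.5062%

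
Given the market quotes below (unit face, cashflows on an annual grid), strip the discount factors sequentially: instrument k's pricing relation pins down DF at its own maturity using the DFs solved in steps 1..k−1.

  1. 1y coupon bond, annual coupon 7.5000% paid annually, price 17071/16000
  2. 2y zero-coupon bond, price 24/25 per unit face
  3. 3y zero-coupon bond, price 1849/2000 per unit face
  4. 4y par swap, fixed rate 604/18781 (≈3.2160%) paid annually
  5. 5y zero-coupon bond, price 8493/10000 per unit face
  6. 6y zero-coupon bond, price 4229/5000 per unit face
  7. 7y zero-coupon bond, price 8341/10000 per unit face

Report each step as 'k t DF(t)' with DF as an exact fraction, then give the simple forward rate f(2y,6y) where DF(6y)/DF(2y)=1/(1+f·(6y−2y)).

1 1 397/400
2 2 24/25
3 3 1849/2000
4 4 1099/1250
5 5 8493/10000
6 6 4229/5000
7 7 8341/10000
f(2y,6y) = ((24/25)/(4229/5000) − 1)/(4) = 571/16916 ≈ 3.3755%

step 1 [1y] bond c/1=3/40: DF=(17071/16000 − 3/40·(0))/(1+3/40) = 397/400 ≈ 0.992500
step 2 [2y] zero: DF = P = 24/25 ≈ 0.960000
step 3 [3y] zero: DF = P = 1849/2000 ≈ 0.924500
step 4 [4y] swap r/1=604/18781: DF=(1 − 604/18781·(0.992500+0.960000+0.924500))/(1+604/18781) = 1099/1250 ≈ 0.879200
step 5 [5y] zero: DF = P = 8493/10000 ≈ 0.849300
step 6 [6y] zero: DF = P = 4229/5000 ≈ 0.845800
step 7 [7y] zero: DF = P = 8341/10000 ≈ 0.834100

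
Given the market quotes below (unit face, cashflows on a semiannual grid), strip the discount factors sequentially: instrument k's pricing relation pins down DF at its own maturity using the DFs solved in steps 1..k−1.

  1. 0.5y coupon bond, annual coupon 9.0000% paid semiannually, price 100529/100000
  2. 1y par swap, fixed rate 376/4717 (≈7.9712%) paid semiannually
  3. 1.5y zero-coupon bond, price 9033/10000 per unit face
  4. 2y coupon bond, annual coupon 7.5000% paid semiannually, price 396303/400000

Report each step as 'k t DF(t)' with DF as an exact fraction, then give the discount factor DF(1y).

step 1 [0.5y] bond c/2=9/200: DF=(100529/100000 − 9/200·(0))/(1+9/200) = 481/500 ≈ 0.962000
step 2 [1y] swap r/2=188/4717: DF=(1 − 188/4717·(0.962000))/(1+188/4717) = 578/625 ≈ 0.924800
step 3 [1.5y] zero: DF = P = 9033/10000 ≈ 0.903300
step 4 [2y] bond c/2=3/80: DF=(396303/400000 − 3/80·(0.962000+0.924800+0.903300))/(1+3/80) = 8541/10000 ≈ 0.854100

1 1/2 481/500
2 1 578/625
3 3/2 9033/10000
4 2 8541/10000
DF(1y) = 578/625 ≈ 0.924800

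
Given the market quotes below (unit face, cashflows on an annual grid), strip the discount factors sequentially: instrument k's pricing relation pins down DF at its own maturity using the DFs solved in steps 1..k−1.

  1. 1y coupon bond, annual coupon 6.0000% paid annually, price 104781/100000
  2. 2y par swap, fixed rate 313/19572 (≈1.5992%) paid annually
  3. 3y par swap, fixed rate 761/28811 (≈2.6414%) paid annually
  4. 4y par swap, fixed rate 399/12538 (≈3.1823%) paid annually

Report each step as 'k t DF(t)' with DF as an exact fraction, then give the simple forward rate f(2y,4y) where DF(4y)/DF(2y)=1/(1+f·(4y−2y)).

step 1 [1y] bond c/1=3/50: DF=(104781/100000 − 3/50·(0))/(1+3/50) = 1977/2000 ≈ 0.988500
step 2 [2y] swap r/1=313/19572: DF=(1 − 313/19572·(0.988500))/(1+313/19572) = 9687/10000 ≈ 0.968700
step 3 [3y] swap r/1=761/28811: DF=(1 − 761/28811·(0.988500+0.968700))/(1+761/28811) = 9239/10000 ≈ 0.923900
step 4 [4y] swap r/1=399/12538: DF=(1 − 399/12538·(0.988500+0.968700+0.923900))/(1+399/12538) = 8803/10000 ≈ 0.880300

1 1 1977/2000
2 2 9687/10000
3 3 9239/10000
4 4 8803/10000
f(2y,4y) = ((9687/10000)/(8803/10000) − 1)/(2) = 442/8803 ≈ 5.0210%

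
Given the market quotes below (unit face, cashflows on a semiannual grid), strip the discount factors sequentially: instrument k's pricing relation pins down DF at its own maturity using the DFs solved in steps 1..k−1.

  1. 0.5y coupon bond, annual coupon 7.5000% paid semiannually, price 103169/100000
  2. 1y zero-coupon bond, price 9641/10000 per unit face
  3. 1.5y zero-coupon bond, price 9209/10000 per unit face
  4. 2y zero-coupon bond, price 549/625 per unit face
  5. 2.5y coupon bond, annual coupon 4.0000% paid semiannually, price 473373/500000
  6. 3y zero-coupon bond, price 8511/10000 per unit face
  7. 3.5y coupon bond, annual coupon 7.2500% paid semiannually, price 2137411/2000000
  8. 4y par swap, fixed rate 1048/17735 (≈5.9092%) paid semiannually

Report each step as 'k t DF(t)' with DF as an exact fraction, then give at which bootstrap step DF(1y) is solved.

step 1 [0.5y] bond c/2=3/80: DF=(103169/100000 − 3/80·(0))/(1+3/80) = 1243/1250 ≈ 0.994400
step 2 [1y] zero: DF = P = 9641/10000 ≈ 0.964100
step 3 [1.5y] zero: DF = P = 9209/10000 ≈ 0.920900
step 4 [2y] zero: DF = P = 549/625 ≈ 0.878400
step 5 [2.5y] bond c/2=1/50: DF=(473373/500000 − 1/50·(0.994400+0.964100+0.920900+0.878400))/(1+1/50) = 1709/2000 ≈ 0.854500
step 6 [3y] zero: DF = P = 8511/10000 ≈ 0.851100
step 7 [3.5y] bond c/2=29/800: DF=(2137411/2000000 − 29/800·(0.994400+0.964100+0.920900+0.878400+0.854500+0.851100))/(1+29/800) = 4201/5000 ≈ 0.840200
step 8 [4y] swap r/2=524/17735: DF=(1 − 524/17735·(0.994400+0.964100+0.920900+0.878400+0.854500+0.851100+0.840200))/(1+524/17735) = 494/625 ≈ 0.790400

1 1/2 1243/1250
2 1 9641/10000
3 3/2 9209/10000
4 2 549/625
5 5/2 1709/2000
6 3 8511/10000
7 7/2 4201/5000
8 4 494/625
DF(1y) is solved at step 2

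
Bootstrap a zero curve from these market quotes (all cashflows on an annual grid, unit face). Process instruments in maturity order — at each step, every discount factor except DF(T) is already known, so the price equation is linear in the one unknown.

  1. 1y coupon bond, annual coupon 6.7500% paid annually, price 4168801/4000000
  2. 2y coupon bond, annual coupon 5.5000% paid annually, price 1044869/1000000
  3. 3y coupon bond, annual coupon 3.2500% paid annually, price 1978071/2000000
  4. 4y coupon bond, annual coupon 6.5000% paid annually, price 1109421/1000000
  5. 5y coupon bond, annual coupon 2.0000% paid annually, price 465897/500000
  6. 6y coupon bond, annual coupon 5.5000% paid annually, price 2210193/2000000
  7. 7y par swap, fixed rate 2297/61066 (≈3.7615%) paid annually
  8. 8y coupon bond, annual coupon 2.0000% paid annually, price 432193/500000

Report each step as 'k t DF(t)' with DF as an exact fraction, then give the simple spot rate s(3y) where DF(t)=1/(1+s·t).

1 1 9763/10000
2 2 1879/2000
3 3 561/625
4 4 87/100
5 5 8413/10000
6 6 2029/2500
7 7 7703/10000
8 8 7277/10000
s(3y) = (1/(561/625) − 1)/(3) = 64/1683 ≈ 3.8027%

step 1 [1y] bond c/1=27/400: DF=(4168801/4000000 − 27/400·(0))/(1+27/400) = 9763/10000 ≈ 0.976300
step 2 [2y] bond c/1=11/200: DF=(1044869/1000000 − 11/200·(0.976300))/(1+11/200) = 1879/2000 ≈ 0.939500
step 3 [3y] bond c/1=13/400: DF=(1978071/2000000 − 13/400·(0.976300+0.939500))/(1+13/400) = 561/625 ≈ 0.897600
step 4 [4y] bond c/1=13/200: DF=(1109421/1000000 − 13/200·(0.976300+0.939500+0.897600))/(1+13/200) = 87/100 ≈ 0.870000
step 5 [5y] bond c/1=1/50: DF=(465897/500000 − 1/50·(0.976300+0.939500+0.897600+0.870000))/(1+1/50) = 8413/10000 ≈ 0.841300
step 6 [6y] bond c/1=11/200: DF=(2210193/2000000 − 11/200·(0.976300+0.939500+0.897600+0.870000+0.841300))/(1+11/200) = 2029/2500 ≈ 0.811600
step 7 [7y] swap r/1=2297/61066: DF=(1 − 2297/61066·(0.976300+0.939500+0.897600+0.870000+0.841300+0.811600))/(1+2297/61066) = 7703/10000 ≈ 0.770300
step 8 [8y] bond c/1=1/50: DF=(432193/500000 − 1/50·(0.976300+0.939500+0.897600+0.870000+0.841300+0.811600+0.770300))/(1+1/50) = 7277/10000 ≈ 0.727700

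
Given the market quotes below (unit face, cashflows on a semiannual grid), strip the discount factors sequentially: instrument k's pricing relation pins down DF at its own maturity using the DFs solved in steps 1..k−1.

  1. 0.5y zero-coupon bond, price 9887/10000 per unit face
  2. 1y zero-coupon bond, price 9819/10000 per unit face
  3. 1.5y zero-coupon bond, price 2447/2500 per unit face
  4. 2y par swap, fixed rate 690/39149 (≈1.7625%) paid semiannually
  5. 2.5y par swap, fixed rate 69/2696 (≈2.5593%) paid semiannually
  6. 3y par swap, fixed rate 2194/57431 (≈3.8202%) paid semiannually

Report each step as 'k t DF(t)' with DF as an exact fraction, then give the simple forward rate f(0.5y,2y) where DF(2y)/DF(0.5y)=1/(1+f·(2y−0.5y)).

1 1/2 9887/10000
2 1 9819/10000
3 3/2 2447/2500
4 2 1931/2000
5 5/2 9379/10000
6 3 8903/10000
f(0.5y,2y) = ((9887/10000)/(1931/2000) − 1)/(3/2) = 464/28965 ≈ 1.6019%

step 1 [0.5y] zero: DF = P = 9887/10000 ≈ 0.988700
step 2 [1y] zero: DF = P = 9819/10000 ≈ 0.981900
step 3 [1.5y] zero: DF = P = 2447/2500 ≈ 0.978800
step 4 [2y] swap r/2=345/39149: DF=(1 − 345/39149·(0.988700+0.981900+0.978800))/(1+345/39149) = 1931/2000 ≈ 0.965500
step 5 [2.5y] swap r/2=69/5392: DF=(1 − 69/5392·(0.988700+0.981900+0.978800+0.965500))/(1+69/5392) = 9379/10000 ≈ 0.937900
step 6 [3y] swap r/2=1097/57431: DF=(1 − 1097/57431·(0.988700+0.981900+0.978800+0.965500+0.937900))/(1+1097/57431) = 8903/10000 ≈ 0.890300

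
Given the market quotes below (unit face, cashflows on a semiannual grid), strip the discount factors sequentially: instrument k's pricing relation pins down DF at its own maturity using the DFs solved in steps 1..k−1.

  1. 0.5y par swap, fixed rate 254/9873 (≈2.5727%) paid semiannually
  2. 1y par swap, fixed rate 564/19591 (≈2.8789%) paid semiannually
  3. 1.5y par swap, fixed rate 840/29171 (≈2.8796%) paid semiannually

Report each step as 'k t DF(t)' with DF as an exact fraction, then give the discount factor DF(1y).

step 1 [0.5y] swap r/2=127/9873: DF=(1 − 127/9873·(0))/(1+127/9873) = 9873/10000 ≈ 0.987300
step 2 [1y] swap r/2=282/19591: DF=(1 − 282/19591·(0.987300))/(1+282/19591) = 4859/5000 ≈ 0.971800
step 3 [1.5y] swap r/2=420/29171: DF=(1 − 420/29171·(0.987300+0.971800))/(1+420/29171) = 479/500 ≈ 0.958000

1 1/2 9873/10000
2 1 4859/5000
3 3/2 479/500
DF(1y) = 4859/5000 ≈ 0.971800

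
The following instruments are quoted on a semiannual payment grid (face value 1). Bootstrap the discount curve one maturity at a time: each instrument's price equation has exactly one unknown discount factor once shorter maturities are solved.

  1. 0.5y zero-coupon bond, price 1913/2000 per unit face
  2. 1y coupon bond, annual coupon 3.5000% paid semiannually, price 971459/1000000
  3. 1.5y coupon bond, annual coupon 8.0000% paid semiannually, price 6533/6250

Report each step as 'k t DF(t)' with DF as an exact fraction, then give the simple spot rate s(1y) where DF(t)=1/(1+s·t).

1 1/2 1913/2000
2 1 9383/10000
3 3/2 4661/5000
s(1y) = (1/(9383/10000) − 1)/(1) = 617/9383 ≈ 6.5757%

step 1 [0.5y] zero: DF = P = 1913/2000 ≈ 0.956500
step 2 [1y] bond c/2=7/400: DF=(971459/1000000 − 7/400·(0.956500))/(1+7/400) = 9383/10000 ≈ 0.938300
step 3 [1.5y] bond c/2=1/25: DF=(6533/6250 − 1/25·(0.956500+0.938300))/(1+1/25) = 4661/5000 ≈ 0.932200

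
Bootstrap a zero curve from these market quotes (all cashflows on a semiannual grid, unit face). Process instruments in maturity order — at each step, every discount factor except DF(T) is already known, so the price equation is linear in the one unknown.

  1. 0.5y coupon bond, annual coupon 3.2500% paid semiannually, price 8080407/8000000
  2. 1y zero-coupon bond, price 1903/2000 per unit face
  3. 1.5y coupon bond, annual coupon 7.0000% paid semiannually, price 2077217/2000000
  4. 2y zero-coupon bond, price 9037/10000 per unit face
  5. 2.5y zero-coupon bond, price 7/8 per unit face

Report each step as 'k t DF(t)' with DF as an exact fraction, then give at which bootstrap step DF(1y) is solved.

step 1 [0.5y] bond c/2=13/800: DF=(8080407/8000000 − 13/800·(0))/(1+13/800) = 9939/10000 ≈ 0.993900
step 2 [1y] zero: DF = P = 1903/2000 ≈ 0.951500
step 3 [1.5y] bond c/2=7/200: DF=(2077217/2000000 − 7/200·(0.993900+0.951500))/(1+7/200) = 9377/10000 ≈ 0.937700
step 4 [2y] zero: DF = P = 9037/10000 ≈ 0.903700
step 5 [2.5y] zero: DF = P = 7/8 ≈ 0.875000

1 1/2 9939/10000
2 1 1903/2000
3 3/2 9377/10000
4 2 9037/10000
5 5/2 7/8
DF(1y) is solved at step 2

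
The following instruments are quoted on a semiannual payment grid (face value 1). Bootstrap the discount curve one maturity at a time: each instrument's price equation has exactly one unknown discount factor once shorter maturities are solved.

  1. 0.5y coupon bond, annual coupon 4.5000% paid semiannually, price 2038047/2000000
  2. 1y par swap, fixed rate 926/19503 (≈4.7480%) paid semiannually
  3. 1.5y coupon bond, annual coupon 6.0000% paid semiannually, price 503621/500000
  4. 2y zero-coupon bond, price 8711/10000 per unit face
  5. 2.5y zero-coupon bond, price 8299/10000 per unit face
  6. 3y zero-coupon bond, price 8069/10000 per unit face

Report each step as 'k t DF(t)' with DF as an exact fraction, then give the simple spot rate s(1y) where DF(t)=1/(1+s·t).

step 1 [0.5y] bond c/2=9/400: DF=(2038047/2000000 − 9/400·(0))/(1+9/400) = 4983/5000 ≈ 0.996600
step 2 [1y] swap r/2=463/19503: DF=(1 − 463/19503·(0.996600))/(1+463/19503) = 9537/10000 ≈ 0.953700
step 3 [1.5y] bond c/2=3/100: DF=(503621/500000 − 3/100·(0.996600+0.953700))/(1+3/100) = 9211/10000 ≈ 0.921100
step 4 [2y] zero: DF = P = 8711/10000 ≈ 0.871100
step 5 [2.5y] zero: DF = P = 8299/10000 ≈ 0.829900
step 6 [3y] zero: DF = P = 8069/10000 ≈ 0.806900

1 1/2 4983/5000
2 1 9537/10000
3 3/2 9211/10000
4 2 8711/10000
5 5/2 8299/10000
6 3 8069/10000
s(1y) = (1/(9537/10000) − 1)/(1) = 463/9537 ≈ 4.8548%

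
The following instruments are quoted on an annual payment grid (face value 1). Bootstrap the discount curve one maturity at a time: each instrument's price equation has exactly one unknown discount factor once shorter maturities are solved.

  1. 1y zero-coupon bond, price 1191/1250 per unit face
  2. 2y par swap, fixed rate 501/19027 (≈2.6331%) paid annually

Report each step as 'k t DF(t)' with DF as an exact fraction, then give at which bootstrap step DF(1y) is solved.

step 1 [1y] zero: DF = P = 1191/1250 ≈ 0.952800
step 2 [2y] swap r/1=501/19027: DF=(1 − 501/19027·(0.952800))/(1+501/19027) = 9499/10000 ≈ 0.949900

1 1 1191/1250
2 2 9499/10000
DF(1y) is solved at step 1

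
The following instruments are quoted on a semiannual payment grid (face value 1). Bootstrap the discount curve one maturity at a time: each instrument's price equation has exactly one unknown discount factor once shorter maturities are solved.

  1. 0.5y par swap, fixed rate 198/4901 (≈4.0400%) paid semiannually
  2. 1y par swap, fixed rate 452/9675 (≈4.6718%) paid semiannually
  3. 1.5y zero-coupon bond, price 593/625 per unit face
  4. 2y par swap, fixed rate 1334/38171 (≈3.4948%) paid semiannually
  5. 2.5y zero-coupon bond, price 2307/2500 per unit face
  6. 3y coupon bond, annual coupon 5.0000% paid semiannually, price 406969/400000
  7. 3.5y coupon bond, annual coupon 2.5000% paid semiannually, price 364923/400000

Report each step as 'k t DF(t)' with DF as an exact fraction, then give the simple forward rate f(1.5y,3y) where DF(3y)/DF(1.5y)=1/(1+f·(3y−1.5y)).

step 1 [0.5y] swap r/2=99/4901: DF=(1 − 99/4901·(0))/(1+99/4901) = 4901/5000 ≈ 0.980200
step 2 [1y] swap r/2=226/9675: DF=(1 − 226/9675·(0.980200))/(1+226/9675) = 2387/2500 ≈ 0.954800
step 3 [1.5y] zero: DF = P = 593/625 ≈ 0.948800
step 4 [2y] swap r/2=667/38171: DF=(1 − 667/38171·(0.980200+0.954800+0.948800))/(1+667/38171) = 9333/10000 ≈ 0.933300
step 5 [2.5y] zero: DF = P = 2307/2500 ≈ 0.922800
step 6 [3y] bond c/2=1/40: DF=(406969/400000 − 1/40·(0.980200+0.954800+0.948800+0.933300+0.922800))/(1+1/40) = 877/1000 ≈ 0.877000
step 7 [3.5y] bond c/2=1/80: DF=(364923/400000 − 1/80·(0.980200+0.954800+0.948800+0.933300+0.922800+0.877000))/(1+1/80) = 8317/10000 ≈ 0.831700

1 1/2 4901/5000
2 1 2387/2500
3 3/2 593/625
4 2 9333/10000
5 5/2 2307/2500
6 3 877/1000
7 7/2 8317/10000
f(1.5y,3y) = ((593/625)/(877/1000) − 1)/(3/2) = 718/13155 ≈ 5.4580%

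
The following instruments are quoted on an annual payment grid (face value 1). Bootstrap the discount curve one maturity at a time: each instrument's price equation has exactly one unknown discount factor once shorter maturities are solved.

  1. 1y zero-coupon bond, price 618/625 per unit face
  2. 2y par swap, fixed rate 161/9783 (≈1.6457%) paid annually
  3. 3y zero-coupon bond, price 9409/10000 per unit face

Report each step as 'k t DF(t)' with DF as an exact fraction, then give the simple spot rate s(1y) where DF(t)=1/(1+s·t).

1 1 618/625
2 2 4839/5000
3 3 9409/10000
s(1y) = (1/(618/625) − 1)/(1) = 7/618 ≈ 1.1327%

step 1 [1y] zero: DF = P = 618/625 ≈ 0.988800
step 2 [2y] swap r/1=161/9783: DF=(1 − 161/9783·(0.988800))/(1+161/9783) = 4839/5000 ≈ 0.967800
step 3 [3y] zero: DF = P = 9409/10000 ≈ 0.940900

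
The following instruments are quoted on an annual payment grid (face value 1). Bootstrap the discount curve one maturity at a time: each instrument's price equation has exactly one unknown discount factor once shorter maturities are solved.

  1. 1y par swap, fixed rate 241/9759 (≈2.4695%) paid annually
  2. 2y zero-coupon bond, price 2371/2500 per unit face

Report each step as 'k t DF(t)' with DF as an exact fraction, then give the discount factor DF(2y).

step 1 [1y] swap r/1=241/9759: DF=(1 − 241/9759·(0))/(1+241/9759) = 9759/10000 ≈ 0.975900
step 2 [2y] zero: DF = P = 2371/2500 ≈ 0.948400

1 1 9759/10000
2 2 2371/2500
DF(2y) = 2371/2500 ≈ 0.948400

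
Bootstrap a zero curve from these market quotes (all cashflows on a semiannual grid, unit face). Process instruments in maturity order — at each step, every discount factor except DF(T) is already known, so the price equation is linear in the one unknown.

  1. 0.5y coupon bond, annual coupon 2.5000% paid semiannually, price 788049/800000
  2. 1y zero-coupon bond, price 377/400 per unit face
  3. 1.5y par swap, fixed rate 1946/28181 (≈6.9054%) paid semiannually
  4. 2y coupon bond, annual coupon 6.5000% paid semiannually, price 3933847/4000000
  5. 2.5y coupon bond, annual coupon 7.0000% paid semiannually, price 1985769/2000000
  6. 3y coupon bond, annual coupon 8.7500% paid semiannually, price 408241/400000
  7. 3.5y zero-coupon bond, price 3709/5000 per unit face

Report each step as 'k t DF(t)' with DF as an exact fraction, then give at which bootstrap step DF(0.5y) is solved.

1 1/2 9729/10000
2 1 377/400
3 3/2 9027/10000
4 2 4319/5000
5 5/2 2087/2500
6 3 1577/2000
7 7/2 3709/5000
DF(0.5y) is solved at step 1

step 1 [0.5y] bond c/2=1/80: DF=(788049/800000 − 1/80·(0))/(1+1/80) = 9729/10000 ≈ 0.972900
step 2 [1y] zero: DF = P = 377/400 ≈ 0.942500
step 3 [1.5y] swap r/2=973/28181: DF=(1 − 973/28181·(0.972900+0.942500))/(1+973/28181) = 9027/10000 ≈ 0.902700
step 4 [2y] bond c/2=13/400: DF=(3933847/4000000 − 13/400·(0.972900+0.942500+0.902700))/(1+13/400) = 4319/5000 ≈ 0.863800
step 5 [2.5y] bond c/2=7/200: DF=(1985769/2000000 − 7/200·(0.972900+0.942500+0.902700+0.863800))/(1+7/200) = 2087/2500 ≈ 0.834800
step 6 [3y] bond c/2=7/160: DF=(408241/400000 − 7/160·(0.972900+0.942500+0.902700+0.863800+0.834800))/(1+7/160) = 1577/2000 ≈ 0.788500
step 7 [3.5y] zero: DF = P = 3709/5000 ≈ 0.741800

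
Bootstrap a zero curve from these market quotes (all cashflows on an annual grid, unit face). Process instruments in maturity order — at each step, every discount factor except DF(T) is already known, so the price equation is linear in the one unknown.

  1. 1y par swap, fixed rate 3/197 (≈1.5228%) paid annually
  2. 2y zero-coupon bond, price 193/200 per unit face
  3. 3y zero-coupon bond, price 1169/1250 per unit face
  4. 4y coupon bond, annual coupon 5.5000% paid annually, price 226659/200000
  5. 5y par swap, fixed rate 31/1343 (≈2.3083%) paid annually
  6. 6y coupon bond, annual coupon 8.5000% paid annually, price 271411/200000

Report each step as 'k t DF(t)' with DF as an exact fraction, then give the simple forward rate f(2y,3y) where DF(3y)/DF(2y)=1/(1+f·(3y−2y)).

step 1 [1y] swap r/1=3/197: DF=(1 − 3/197·(0))/(1+3/197) = 197/200 ≈ 0.985000
step 2 [2y] zero: DF = P = 193/200 ≈ 0.965000
step 3 [3y] zero: DF = P = 1169/1250 ≈ 0.935200
step 4 [4y] bond c/1=11/200: DF=(226659/200000 − 11/200·(0.985000+0.965000+0.935200))/(1+11/200) = 4619/5000 ≈ 0.923800
step 5 [5y] swap r/1=31/1343: DF=(1 − 31/1343·(0.985000+0.965000+0.935200+0.923800))/(1+31/1343) = 1783/2000 ≈ 0.891500
step 6 [6y] bond c/1=17/200: DF=(271411/200000 − 17/200·(0.985000+0.965000+0.935200+0.923800+0.891500))/(1+17/200) = 353/400 ≈ 0.882500

1 1 197/200
2 2 193/200
3 3 1169/1250
4 4 4619/5000
5 5 1783/2000
6 6 353/400
f(2y,3y) = ((193/200)/(1169/1250) − 1)/(1) = 149/4676 ≈ 3.1865%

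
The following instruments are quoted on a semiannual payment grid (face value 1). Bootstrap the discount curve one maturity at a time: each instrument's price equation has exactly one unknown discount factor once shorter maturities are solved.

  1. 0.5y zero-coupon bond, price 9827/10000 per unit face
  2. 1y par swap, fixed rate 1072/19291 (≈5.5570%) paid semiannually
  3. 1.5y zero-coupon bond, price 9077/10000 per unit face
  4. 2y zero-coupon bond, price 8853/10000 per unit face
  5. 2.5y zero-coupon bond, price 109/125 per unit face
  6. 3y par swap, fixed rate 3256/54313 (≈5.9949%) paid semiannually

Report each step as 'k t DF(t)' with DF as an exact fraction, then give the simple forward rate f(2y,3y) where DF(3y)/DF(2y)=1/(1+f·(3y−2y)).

1 1/2 9827/10000
2 1 1183/1250
3 3/2 9077/10000
4 2 8853/10000
5 5/2 109/125
6 3 2093/2500
f(2y,3y) = ((8853/10000)/(2093/2500) − 1)/(1) = 37/644 ≈ 5.7453%

step 1 [0.5y] zero: DF = P = 9827/10000 ≈ 0.982700
step 2 [1y] swap r/2=536/19291: DF=(1 − 536/19291·(0.982700))/(1+536/19291) = 1183/1250 ≈ 0.946400
step 3 [1.5y] zero: DF = P = 9077/10000 ≈ 0.907700
step 4 [2y] zero: DF = P = 8853/10000 ≈ 0.885300
step 5 [2.5y] zero: DF = P = 109/125 ≈ 0.872000
step 6 [3y] swap r/2=1628/54313: DF=(1 − 1628/54313·(0.982700+0.946400+0.907700+0.885300+0.872000))/(1+1628/54313) = 2093/2500 ≈ 0.837200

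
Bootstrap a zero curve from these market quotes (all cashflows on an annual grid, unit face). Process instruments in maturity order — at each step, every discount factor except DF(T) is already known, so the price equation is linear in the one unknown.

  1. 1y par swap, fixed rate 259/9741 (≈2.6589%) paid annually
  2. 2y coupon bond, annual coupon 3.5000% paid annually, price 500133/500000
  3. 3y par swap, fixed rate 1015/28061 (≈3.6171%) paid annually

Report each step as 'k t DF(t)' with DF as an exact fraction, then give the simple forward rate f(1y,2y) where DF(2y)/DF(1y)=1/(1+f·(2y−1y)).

1 1 9741/10000
2 2 1867/2000
3 3 1797/2000
f(1y,2y) = ((9741/10000)/(1867/2000) − 1)/(1) = 406/9335 ≈ 4.3492%

step 1 [1y] swap r/1=259/9741: DF=(1 − 259/9741·(0))/(1+259/9741) = 9741/10000 ≈ 0.974100
step 2 [2y] bond c/1=7/200: DF=(500133/500000 − 7/200·(0.974100))/(1+7/200) = 1867/2000 ≈ 0.933500
step 3 [3y] swap r/1=1015/28061: DF=(1 − 1015/28061·(0.974100+0.933500))/(1+1015/28061) = 1797/2000 ≈ 0.898500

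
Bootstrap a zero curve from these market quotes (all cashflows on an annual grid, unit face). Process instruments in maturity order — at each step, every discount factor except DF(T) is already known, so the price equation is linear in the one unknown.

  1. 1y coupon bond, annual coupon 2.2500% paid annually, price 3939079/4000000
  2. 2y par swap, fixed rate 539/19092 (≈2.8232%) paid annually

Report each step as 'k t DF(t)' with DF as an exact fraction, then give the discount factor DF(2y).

1 1 9631/10000
2 2 9461/10000
DF(2y) = 9461/10000 ≈ 0.946100

step 1 [1y] bond c/1=9/400: DF=(3939079/4000000 − 9/400·(0))/(1+9/400) = 9631/10000 ≈ 0.963100
step 2 [2y] swap r/1=539/19092: DF=(1 − 539/19092·(0.963100))/(1+539/19092) = 9461/10000 ≈ 0.946100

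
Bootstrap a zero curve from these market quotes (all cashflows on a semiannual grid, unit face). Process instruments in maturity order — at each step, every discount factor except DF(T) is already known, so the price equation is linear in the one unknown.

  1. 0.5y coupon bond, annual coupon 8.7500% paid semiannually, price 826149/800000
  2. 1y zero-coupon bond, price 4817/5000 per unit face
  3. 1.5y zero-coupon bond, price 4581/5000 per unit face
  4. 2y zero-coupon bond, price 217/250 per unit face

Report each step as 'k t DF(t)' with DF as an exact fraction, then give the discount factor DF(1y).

step 1 [0.5y] bond c/2=7/160: DF=(826149/800000 − 7/160·(0))/(1+7/160) = 4947/5000 ≈ 0.989400
step 2 [1y] zero: DF = P = 4817/5000 ≈ 0.963400
step 3 [1.5y] zero: DF = P = 4581/5000 ≈ 0.916200
step 4 [2y] zero: DF = P = 217/250 ≈ 0.868000

1 1/2 4947/5000
2 1 4817/5000
3 3/2 4581/5000
4 2 217/250
DF(1y) = 4817/5000 ≈ 0.963400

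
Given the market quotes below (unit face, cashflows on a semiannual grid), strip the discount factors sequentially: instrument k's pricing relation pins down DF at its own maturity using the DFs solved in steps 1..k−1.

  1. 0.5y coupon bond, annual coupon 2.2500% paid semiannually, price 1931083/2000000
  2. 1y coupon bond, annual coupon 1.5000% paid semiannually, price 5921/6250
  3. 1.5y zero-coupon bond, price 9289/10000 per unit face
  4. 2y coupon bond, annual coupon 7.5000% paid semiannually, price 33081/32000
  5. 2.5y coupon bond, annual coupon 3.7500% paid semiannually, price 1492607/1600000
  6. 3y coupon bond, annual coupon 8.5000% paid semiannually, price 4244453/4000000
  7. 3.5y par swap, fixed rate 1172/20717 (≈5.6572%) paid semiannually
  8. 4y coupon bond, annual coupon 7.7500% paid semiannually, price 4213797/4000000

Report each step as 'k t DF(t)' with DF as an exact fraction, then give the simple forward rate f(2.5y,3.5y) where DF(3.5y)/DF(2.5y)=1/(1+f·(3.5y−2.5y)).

1 1/2 2387/2500
2 1 2333/2500
3 3/2 9289/10000
4 2 4473/5000
5 5/2 4237/5000
6 3 104/125
7 7/2 4121/5000
8 4 7823/10000
f(2.5y,3.5y) = ((4237/5000)/(4121/5000) − 1)/(1) = 116/4121 ≈ 2.8149%

step 1 [0.5y] bond c/2=9/800: DF=(1931083/2000000 − 9/800·(0))/(1+9/800) = 2387/2500 ≈ 0.954800
step 2 [1y] bond c/2=3/400: DF=(5921/6250 − 3/400·(0.954800))/(1+3/400) = 2333/2500 ≈ 0.933200
step 3 [1.5y] zero: DF = P = 9289/10000 ≈ 0.928900
step 4 [2y] bond c/2=3/80: DF=(33081/32000 − 3/80·(0.954800+0.933200+0.928900))/(1+3/80) = 4473/5000 ≈ 0.894600
step 5 [2.5y] bond c/2=3/160: DF=(1492607/1600000 − 3/160·(0.954800+0.933200+0.928900+0.894600))/(1+3/160) = 4237/5000 ≈ 0.847400
step 6 [3y] bond c/2=17/400: DF=(4244453/4000000 − 17/400·(0.954800+0.933200+0.928900+0.894600+0.847400))/(1+17/400) = 104/125 ≈ 0.832000
step 7 [3.5y] swap r/2=586/20717: DF=(1 − 586/20717·(0.954800+0.933200+0.928900+0.894600+0.847400+0.832000))/(1+586/20717) = 4121/5000 ≈ 0.824200
step 8 [4y] bond c/2=31/800: DF=(4213797/4000000 − 31/800·(0.954800+0.933200+0.928900+0.894600+0.847400+0.832000+0.824200))/(1+31/800) = 7823/10000 ≈ 0.782300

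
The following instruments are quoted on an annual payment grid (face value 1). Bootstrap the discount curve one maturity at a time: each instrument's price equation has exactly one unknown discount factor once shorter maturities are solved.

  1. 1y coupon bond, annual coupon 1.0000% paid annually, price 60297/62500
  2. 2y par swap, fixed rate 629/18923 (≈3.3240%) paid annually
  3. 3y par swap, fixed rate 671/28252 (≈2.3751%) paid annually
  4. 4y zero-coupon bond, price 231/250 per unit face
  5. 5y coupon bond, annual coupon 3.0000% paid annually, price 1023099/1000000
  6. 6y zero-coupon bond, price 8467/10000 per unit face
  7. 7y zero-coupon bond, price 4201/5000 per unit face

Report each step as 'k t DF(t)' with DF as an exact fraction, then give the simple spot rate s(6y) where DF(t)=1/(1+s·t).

1 1 597/625
2 2 9371/10000
3 3 9329/10000
4 4 231/250
5 5 8841/10000
6 6 8467/10000
7 7 4201/5000
s(6y) = (1/(8467/10000) − 1)/(6) = 511/16934 ≈ 3.0176%

step 1 [1y] bond c/1=1/100: DF=(60297/62500 − 1/100·(0))/(1+1/100) = 597/625 ≈ 0.955200
step 2 [2y] swap r/1=629/18923: DF=(1 − 629/18923·(0.955200))/(1+629/18923) = 9371/10000 ≈ 0.937100
step 3 [3y] swap r/1=671/28252: DF=(1 − 671/28252·(0.955200+0.937100))/(1+671/28252) = 9329/10000 ≈ 0.932900
step 4 [4y] zero: DF = P = 231/250 ≈ 0.924000
step 5 [5y] bond c/1=3/100: DF=(1023099/1000000 − 3/100·(0.955200+0.937100+0.932900+0.924000))/(1+3/100) = 8841/10000 ≈ 0.884100
step 6 [6y] zero: DF = P = 8467/10000 ≈ 0.846700
step 7 [7y] zero: DF = P = 4201/5000 ≈ 0.840200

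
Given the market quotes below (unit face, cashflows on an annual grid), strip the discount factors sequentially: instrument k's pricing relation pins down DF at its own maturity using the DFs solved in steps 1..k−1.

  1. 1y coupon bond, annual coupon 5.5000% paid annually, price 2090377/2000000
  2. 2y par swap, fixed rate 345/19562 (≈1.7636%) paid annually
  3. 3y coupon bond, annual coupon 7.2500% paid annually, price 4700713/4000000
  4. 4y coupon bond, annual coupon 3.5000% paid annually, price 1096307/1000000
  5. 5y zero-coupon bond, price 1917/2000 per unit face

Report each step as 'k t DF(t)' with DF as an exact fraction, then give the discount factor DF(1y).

step 1 [1y] bond c/1=11/200: DF=(2090377/2000000 − 11/200·(0))/(1+11/200) = 9907/10000 ≈ 0.990700
step 2 [2y] swap r/1=345/19562: DF=(1 − 345/19562·(0.990700))/(1+345/19562) = 1931/2000 ≈ 0.965500
step 3 [3y] bond c/1=29/400: DF=(4700713/4000000 − 29/400·(0.990700+0.965500))/(1+29/400) = 1927/2000 ≈ 0.963500
step 4 [4y] bond c/1=7/200: DF=(1096307/1000000 − 7/200·(0.990700+0.965500+0.963500))/(1+7/200) = 1921/2000 ≈ 0.960500
step 5 [5y] zero: DF = P = 1917/2000 ≈ 0.958500

1 1 9907/10000
2 2 1931/2000
3 3 1927/2000
4 4 1921/2000
5 5 1917/2000
DF(1y) = 9907/10000 ≈ 0.990700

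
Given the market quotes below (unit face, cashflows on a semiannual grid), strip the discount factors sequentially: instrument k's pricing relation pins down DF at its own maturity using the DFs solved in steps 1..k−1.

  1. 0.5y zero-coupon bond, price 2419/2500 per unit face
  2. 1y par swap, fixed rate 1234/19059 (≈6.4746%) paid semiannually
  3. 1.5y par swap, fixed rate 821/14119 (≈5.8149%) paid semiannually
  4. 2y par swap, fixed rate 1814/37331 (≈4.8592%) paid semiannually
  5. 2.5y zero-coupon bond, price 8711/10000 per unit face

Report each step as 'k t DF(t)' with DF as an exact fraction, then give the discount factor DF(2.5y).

step 1 [0.5y] zero: DF = P = 2419/2500 ≈ 0.967600
step 2 [1y] swap r/2=617/19059: DF=(1 − 617/19059·(0.967600))/(1+617/19059) = 9383/10000 ≈ 0.938300
step 3 [1.5y] swap r/2=821/28238: DF=(1 − 821/28238·(0.967600+0.938300))/(1+821/28238) = 9179/10000 ≈ 0.917900
step 4 [2y] swap r/2=907/37331: DF=(1 − 907/37331·(0.967600+0.938300+0.917900))/(1+907/37331) = 9093/10000 ≈ 0.909300
step 5 [2.5y] zero: DF = P = 8711/10000 ≈ 0.871100

1 1/2 2419/2500
2 1 9383/10000
3 3/2 9179/10000
4 2 9093/10000
5 5/2 8711/10000
DF(2.5y) = 8711/10000 ≈ 0.871100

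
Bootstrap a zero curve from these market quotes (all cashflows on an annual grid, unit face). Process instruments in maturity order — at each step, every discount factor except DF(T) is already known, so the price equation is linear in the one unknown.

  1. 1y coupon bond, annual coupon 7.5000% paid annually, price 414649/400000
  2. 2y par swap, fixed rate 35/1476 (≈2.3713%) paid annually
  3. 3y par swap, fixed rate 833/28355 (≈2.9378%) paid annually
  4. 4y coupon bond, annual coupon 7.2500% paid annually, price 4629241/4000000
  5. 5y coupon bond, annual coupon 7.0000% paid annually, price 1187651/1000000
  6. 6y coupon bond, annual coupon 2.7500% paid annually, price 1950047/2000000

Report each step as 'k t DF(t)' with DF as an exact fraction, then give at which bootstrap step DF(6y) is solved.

step 1 [1y] bond c/1=3/40: DF=(414649/400000 − 3/40·(0))/(1+3/40) = 9643/10000 ≈ 0.964300
step 2 [2y] swap r/1=35/1476: DF=(1 − 35/1476·(0.964300))/(1+35/1476) = 1909/2000 ≈ 0.954500
step 3 [3y] swap r/1=833/28355: DF=(1 − 833/28355·(0.964300+0.954500))/(1+833/28355) = 9167/10000 ≈ 0.916700
step 4 [4y] bond c/1=29/400: DF=(4629241/4000000 − 29/400·(0.964300+0.954500+0.916700))/(1+29/400) = 4437/5000 ≈ 0.887400
step 5 [5y] bond c/1=7/100: DF=(1187651/1000000 − 7/100·(0.964300+0.954500+0.916700+0.887400))/(1+7/100) = 1083/1250 ≈ 0.866400
step 6 [6y] bond c/1=11/400: DF=(1950047/2000000 − 11/400·(0.964300+0.954500+0.916700+0.887400+0.866400))/(1+11/400) = 8261/10000 ≈ 0.826100

1 1 9643/10000
2 2 1909/2000
3 3 9167/10000
4 4 4437/5000
5 5 1083/1250
6 6 8261/10000
DF(6y) is solved at step 6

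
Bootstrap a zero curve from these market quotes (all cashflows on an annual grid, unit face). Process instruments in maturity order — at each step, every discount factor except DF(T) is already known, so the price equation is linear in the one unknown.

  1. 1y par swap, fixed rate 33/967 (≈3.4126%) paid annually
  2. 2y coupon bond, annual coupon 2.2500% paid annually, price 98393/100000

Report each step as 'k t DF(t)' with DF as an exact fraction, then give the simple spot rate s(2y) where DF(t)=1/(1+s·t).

1 1 967/1000
2 2 941/1000
s(2y) = (1/(941/1000) − 1)/(2) = 59/1882 ≈ 3.1350%

step 1 [1y] swap r/1=33/967: DF=(1 − 33/967·(0))/(1+33/967) = 967/1000 ≈ 0.967000
step 2 [2y] bond c/1=9/400: DF=(98393/100000 − 9/400·(0.967000))/(1+9/400) = 941/1000 ≈ 0.941000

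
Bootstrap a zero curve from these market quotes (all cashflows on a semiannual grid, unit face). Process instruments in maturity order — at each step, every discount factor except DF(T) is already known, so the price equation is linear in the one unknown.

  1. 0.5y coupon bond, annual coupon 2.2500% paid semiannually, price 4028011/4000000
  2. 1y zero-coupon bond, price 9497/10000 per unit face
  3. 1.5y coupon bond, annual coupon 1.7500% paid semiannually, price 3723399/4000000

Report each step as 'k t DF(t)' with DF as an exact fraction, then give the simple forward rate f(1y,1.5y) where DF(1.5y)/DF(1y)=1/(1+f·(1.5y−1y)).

1 1/2 4979/5000
2 1 9497/10000
3 3/2 9059/10000
f(1y,1.5y) = ((9497/10000)/(9059/10000) − 1)/(1/2) = 876/9059 ≈ 9.6699%

step 1 [0.5y] bond c/2=9/800: DF=(4028011/4000000 − 9/800·(0))/(1+9/800) = 4979/5000 ≈ 0.995800
step 2 [1y] zero: DF = P = 9497/10000 ≈ 0.949700
step 3 [1.5y] bond c/2=7/800: DF=(3723399/4000000 − 7/800·(0.995800+0.949700))/(1+7/800) = 9059/10000 ≈ 0.905900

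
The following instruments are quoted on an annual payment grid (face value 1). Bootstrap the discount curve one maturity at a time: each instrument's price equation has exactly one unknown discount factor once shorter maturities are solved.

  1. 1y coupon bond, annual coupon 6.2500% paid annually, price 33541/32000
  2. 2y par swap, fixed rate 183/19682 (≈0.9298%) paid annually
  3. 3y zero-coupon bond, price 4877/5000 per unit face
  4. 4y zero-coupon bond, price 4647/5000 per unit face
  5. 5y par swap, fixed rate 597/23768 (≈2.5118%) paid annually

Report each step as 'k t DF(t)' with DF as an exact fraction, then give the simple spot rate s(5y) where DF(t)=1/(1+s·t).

1 1 1973/2000
2 2 9817/10000
3 3 4877/5000
4 4 4647/5000
5 5 4403/5000
s(5y) = (1/(4403/5000) − 1)/(5) = 597/22015 ≈ 2.7118%

step 1 [1y] bond c/1=1/16: DF=(33541/32000 − 1/16·(0))/(1+1/16) = 1973/2000 ≈ 0.986500
step 2 [2y] swap r/1=183/19682: DF=(1 − 183/19682·(0.986500))/(1+183/19682) = 9817/10000 ≈ 0.981700
step 3 [3y] zero: DF = P = 4877/5000 ≈ 0.975400
step 4 [4y] zero: DF = P = 4647/5000 ≈ 0.929400
step 5 [5y] swap r/1=597/23768: DF=(1 − 597/23768·(0.986500+0.981700+0.975400+0.929400))/(1+597/23768) = 4403/5000 ≈ 0.880600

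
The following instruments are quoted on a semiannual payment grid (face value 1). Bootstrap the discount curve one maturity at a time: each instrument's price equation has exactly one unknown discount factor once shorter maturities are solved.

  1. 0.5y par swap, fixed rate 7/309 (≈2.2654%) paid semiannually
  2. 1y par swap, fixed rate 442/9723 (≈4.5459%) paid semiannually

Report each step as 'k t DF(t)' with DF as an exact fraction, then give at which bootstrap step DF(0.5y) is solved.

1 1/2 618/625
2 1 4779/5000
DF(0.5y) is solved at step 1

step 1 [0.5y] swap r/2=7/618: DF=(1 − 7/618·(0))/(1+7/618) = 618/625 ≈ 0.988800
step 2 [1y] swap r/2=221/9723: DF=(1 − 221/9723·(0.988800))/(1+221/9723) = 4779/5000 ≈ 0.955800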